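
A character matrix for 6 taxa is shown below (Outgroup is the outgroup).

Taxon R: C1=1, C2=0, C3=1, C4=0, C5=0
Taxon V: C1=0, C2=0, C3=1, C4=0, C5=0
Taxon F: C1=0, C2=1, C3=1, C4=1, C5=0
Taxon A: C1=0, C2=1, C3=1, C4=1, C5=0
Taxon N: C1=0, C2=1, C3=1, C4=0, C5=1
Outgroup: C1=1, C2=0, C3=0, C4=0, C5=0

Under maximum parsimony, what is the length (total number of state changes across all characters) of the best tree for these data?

5

Character polarity is set by the outgroup: the derived state is whichever differs from the outgroup's state, so for C1 the derived state is '0', and for the remaining characters it is '1'.
C1: derived state '0' in Taxon A, Taxon F, Taxon N, and Taxon V only — synapomorphy for {Taxon A, Taxon F, Taxon N, Taxon V}.
C2: derived state '1' in Taxon A, Taxon F, and Taxon N only — synapomorphy for {Taxon A, Taxon F, Taxon N}.
C3 (derived state '1') is shared by all ingroup taxa — unites the whole ingroup.
C4 (derived state '1') is shared by Taxon A and Taxon F — a synapomorphy uniting that clade.
C5 (derived state '1') is unique to Taxon N (autapomorphy; uninformative for grouping).
Most parsimonious ingroup topology: (((Taxon N,(Taxon A,Taxon F)),Taxon V),Taxon R).
Changes per character on this tree: C1: 1; C2: 1; C3: 1; C4: 1; C5: 1.
Total = 5.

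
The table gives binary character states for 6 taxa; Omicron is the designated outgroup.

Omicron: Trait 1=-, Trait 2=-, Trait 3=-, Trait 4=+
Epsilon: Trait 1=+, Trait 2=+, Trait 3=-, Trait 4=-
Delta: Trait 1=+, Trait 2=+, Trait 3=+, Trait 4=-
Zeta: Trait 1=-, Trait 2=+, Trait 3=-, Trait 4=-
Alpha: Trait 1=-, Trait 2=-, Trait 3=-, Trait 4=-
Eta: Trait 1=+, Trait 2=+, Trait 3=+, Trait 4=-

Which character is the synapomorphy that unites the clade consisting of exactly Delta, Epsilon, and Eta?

Trait 1

Character polarity is set by the outgroup: the derived state is whichever differs from the outgroup's state, so for Trait 4 the derived state is '-', and for the remaining characters it is '+'.
Trait 1 (derived state '+') is shared by Delta, Epsilon, and Eta — a synapomorphy uniting that clade.
Trait 2: derived state '+' in Delta, Epsilon, Eta, and Zeta only — synapomorphy for {Delta, Epsilon, Eta, Zeta}.
Trait 3 (derived state '+') is shared by Delta and Eta — a synapomorphy uniting that clade.
Trait 4 (derived state '-') is shared by all ingroup taxa — unites the whole ingroup.
Most parsimonious ingroup topology: (((Epsilon,(Delta,Eta)),Zeta),Alpha).
The clade {Delta, Epsilon, Eta} is supported by Trait 1: its derived state '+' occurs in exactly those taxa and in no other taxon (including the outgroup).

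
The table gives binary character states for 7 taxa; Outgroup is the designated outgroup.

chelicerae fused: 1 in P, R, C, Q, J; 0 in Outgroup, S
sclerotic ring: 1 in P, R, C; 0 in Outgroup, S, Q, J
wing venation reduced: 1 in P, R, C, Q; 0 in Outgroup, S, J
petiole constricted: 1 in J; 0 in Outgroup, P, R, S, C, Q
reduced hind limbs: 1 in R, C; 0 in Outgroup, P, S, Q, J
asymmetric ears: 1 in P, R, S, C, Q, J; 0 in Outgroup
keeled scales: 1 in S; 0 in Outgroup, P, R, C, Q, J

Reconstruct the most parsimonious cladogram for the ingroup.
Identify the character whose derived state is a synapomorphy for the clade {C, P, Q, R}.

wing venation reduced

The outgroup has state '0' for every character, so '1' is the derived state throughout.
chelicerae fused (derived state '1') is shared by C, J, P, Q, and R — a synapomorphy uniting that clade.
sclerotic ring (derived state '1') is shared by C, P, and R — a synapomorphy uniting that clade.
wing venation reduced: derived state '1' in C, P, Q, and R only — synapomorphy for {C, P, Q, R}.
petiole constricted (derived state '1') is unique to J (autapomorphy; uninformative for grouping).
reduced hind limbs (derived state '1') is shared by C and R — a synapomorphy uniting that clade.
All ingroup taxa share the derived state '1' for asymmetric ears; it defines the ingroup but does not resolve relationships within it.
keeled scales: derived state '1' in S only — an autapomorphy, so it tells us nothing about relationships among taxa.
Most parsimonious ingroup topology: ((((P,(R,C)),Q),J),S).
The clade {C, P, Q, R} is supported by wing venation reduced: its derived state '1' occurs in exactly those taxa and in no other taxon (including the outgroup).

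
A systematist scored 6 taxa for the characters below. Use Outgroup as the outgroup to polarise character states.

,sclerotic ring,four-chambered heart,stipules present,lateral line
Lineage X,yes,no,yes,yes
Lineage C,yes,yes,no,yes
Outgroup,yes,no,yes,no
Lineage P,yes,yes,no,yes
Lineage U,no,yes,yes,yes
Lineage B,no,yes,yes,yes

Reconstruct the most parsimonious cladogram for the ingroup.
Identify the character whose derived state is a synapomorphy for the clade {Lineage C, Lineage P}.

stipules present

Character polarity is set by the outgroup: the derived state is whichever differs from the outgroup's state, so for sclerotic ring, stipules present the derived state is 'no', and for the remaining characters it is 'yes'.
sclerotic ring (derived state 'no') is shared by Lineage B and Lineage U — a synapomorphy uniting that clade.
Only Lineage B, Lineage C, Lineage P, and Lineage U show the derived state 'yes' for four-chambered heart, supporting them as a clade.
stipules present (derived state 'no') is shared by Lineage C and Lineage P — a synapomorphy uniting that clade.
All ingroup taxa share the derived state 'yes' for lateral line; it defines the ingroup but does not resolve relationships within it.
Most parsimonious ingroup topology: (((Lineage C,Lineage P),(Lineage U,Lineage B)),Lineage X).
The clade {Lineage C, Lineage P} is supported by stipules present: its derived state 'no' occurs in exactly those taxa and in no other taxon (including the outgroup).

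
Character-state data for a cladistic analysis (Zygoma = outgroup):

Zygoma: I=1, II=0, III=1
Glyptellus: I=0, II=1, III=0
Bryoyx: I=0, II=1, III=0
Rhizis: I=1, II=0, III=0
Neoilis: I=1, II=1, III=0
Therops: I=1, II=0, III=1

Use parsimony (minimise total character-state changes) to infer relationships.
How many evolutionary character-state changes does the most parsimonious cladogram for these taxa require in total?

Character polarity is set by the outgroup: the derived state is whichever differs from the outgroup's state, so for I, III the derived state is '0', and for the remaining characters it is '1'.
Only Bryoyx and Glyptellus show the derived state '0' for I, supporting them as a clade.
II: derived state '1' in Bryoyx, Glyptellus, and Neoilis only — synapomorphy for {Bryoyx, Glyptellus, Neoilis}.
III: derived state '0' in Bryoyx, Glyptellus, Neoilis, and Rhizis only — synapomorphy for {Bryoyx, Glyptellus, Neoilis, Rhizis}.
Most parsimonious ingroup topology: ((((Glyptellus,Bryoyx),Neoilis),Rhizis),Therops).
Changes per character on this tree: I: 1; II: 1; III: 1.
Total = 3.

3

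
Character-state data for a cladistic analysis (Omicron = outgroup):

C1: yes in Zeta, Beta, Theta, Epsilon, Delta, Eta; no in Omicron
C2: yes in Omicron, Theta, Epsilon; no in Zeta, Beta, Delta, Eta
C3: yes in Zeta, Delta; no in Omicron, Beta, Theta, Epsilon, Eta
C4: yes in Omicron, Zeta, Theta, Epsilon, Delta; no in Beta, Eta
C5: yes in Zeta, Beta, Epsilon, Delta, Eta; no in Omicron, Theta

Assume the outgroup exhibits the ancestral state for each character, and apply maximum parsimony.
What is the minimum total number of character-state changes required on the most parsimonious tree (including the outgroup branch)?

5

Character polarity is set by the outgroup: the derived state is whichever differs from the outgroup's state, so for C2, C4 the derived state is 'no', and for the remaining characters it is 'yes'.
All ingroup taxa share the derived state 'yes' for C1; it defines the ingroup but does not resolve relationships within it.
C2: derived state 'no' in Beta, Delta, Eta, and Zeta only — synapomorphy for {Beta, Delta, Eta, Zeta}.
C3: derived state 'yes' in Delta and Zeta only — synapomorphy for {Delta, Zeta}.
Only Beta and Eta show the derived state 'no' for C4, supporting them as a clade.
Only Beta, Delta, Epsilon, Eta, and Zeta show the derived state 'yes' for C5, supporting them as a clade.
Most parsimonious ingroup topology: ((((Zeta,Delta),(Beta,Eta)),Epsilon),Theta).
Changes per character on this tree: C1: 1; C2: 1; C3: 1; C4: 1; C5: 1.
Total = 5.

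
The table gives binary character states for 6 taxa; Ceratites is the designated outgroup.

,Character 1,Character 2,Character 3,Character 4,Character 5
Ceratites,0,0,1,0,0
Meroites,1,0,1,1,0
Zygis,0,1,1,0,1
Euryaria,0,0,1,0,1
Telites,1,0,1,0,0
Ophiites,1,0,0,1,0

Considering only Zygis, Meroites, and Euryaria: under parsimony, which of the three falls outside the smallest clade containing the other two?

Meroites

Character polarity is set by the outgroup: the derived state is whichever differs from the outgroup's state, so for Character 3 the derived state is '0', and for the remaining characters it is '1'.
Character 1 (derived state '1') is shared by Meroites, Ophiites, and Telites — a synapomorphy uniting that clade.
Character 2: derived state '1' in Zygis only — an autapomorphy, so it tells us nothing about relationships among taxa.
Character 3 (derived state '0') is unique to Ophiites (autapomorphy; uninformative for grouping).
Character 4 (derived state '1') is shared by Meroites and Ophiites — a synapomorphy uniting that clade.
Character 5 (derived state '1') is shared by Euryaria and Zygis — a synapomorphy uniting that clade.
Most parsimonious ingroup topology: (((Meroites,Ophiites),Telites),(Zygis,Euryaria)).
Zygis and Euryaria share a more recent common ancestor with each other than either does with Meroites, so Meroites is the least closely related of the three.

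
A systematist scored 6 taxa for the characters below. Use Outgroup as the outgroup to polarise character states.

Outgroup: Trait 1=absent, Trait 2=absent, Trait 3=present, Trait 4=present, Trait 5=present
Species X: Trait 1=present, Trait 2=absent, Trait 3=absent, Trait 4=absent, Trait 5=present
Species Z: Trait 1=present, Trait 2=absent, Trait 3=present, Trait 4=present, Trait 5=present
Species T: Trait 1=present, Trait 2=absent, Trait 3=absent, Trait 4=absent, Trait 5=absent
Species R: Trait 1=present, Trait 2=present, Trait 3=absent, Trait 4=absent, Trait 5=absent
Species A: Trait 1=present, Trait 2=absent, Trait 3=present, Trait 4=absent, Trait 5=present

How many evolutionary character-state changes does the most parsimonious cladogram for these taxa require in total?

Character polarity is set by the outgroup: the derived state is whichever differs from the outgroup's state, so for Trait 3, Trait 4, Trait 5 the derived state is 'absent', and for the remaining characters it is 'present'.
Trait 1 (derived state 'present') is shared by all ingroup taxa — unites the whole ingroup.
Trait 2: derived state 'present' in Species R only — an autapomorphy, so it tells us nothing about relationships among taxa.
Only Species R, Species T, and Species X show the derived state 'absent' for Trait 3, supporting them as a clade.
Trait 4 (derived state 'absent') is shared by Species A, Species R, Species T, and Species X — a synapomorphy uniting that clade.
Trait 5: derived state 'absent' in Species R and Species T only — synapomorphy for {Species R, Species T}.
Most parsimonious ingroup topology: ((Species A,((Species T,Species R),Species X)),Species Z).
Changes per character on this tree: Trait 1: 1; Trait 2: 1; Trait 3: 1; Trait 4: 1; Trait 5: 1.
Total = 5.

5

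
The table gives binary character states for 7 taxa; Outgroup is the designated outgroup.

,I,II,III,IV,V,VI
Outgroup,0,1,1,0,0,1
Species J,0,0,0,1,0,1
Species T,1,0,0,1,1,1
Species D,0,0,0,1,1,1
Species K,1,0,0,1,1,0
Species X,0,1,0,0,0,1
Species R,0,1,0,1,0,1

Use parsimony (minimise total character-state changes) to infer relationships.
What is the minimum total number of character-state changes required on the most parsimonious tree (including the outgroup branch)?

Character polarity is set by the outgroup: the derived state is whichever differs from the outgroup's state, so for II, III, VI the derived state is '0', and for the remaining characters it is '1'.
Only Species K and Species T show the derived state '1' for I, supporting them as a clade.
II: derived state '0' in Species D, Species J, Species K, and Species T only — synapomorphy for {Species D, Species J, Species K, Species T}.
All ingroup taxa share the derived state '0' for III; it defines the ingroup but does not resolve relationships within it.
IV (derived state '1') is shared by Species D, Species J, Species K, Species R, and Species T — a synapomorphy uniting that clade.
V (derived state '1') is shared by Species D, Species K, and Species T — a synapomorphy uniting that clade.
VI: derived state '0' in Species K only — an autapomorphy, so it tells us nothing about relationships among taxa.
Most parsimonious ingroup topology: (((Species J,((Species T,Species K),Species D)),Species R),Species X).
Changes per character on this tree: I: 1; II: 1; III: 1; IV: 1; V: 1; VI: 1.
Total = 6.

6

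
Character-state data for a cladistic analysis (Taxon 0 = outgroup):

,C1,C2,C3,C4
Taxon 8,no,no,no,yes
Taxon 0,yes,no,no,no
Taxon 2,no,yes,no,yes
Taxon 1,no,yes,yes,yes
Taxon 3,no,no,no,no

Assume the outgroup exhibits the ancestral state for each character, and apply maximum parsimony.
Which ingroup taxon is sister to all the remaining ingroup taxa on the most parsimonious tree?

Taxon 3

Character polarity is set by the outgroup: the derived state is whichever differs from the outgroup's state, so for C1 the derived state is 'no', and for the remaining characters it is 'yes'.
C1 (derived state 'no') is shared by all ingroup taxa — unites the whole ingroup.
C2: derived state 'yes' in Taxon 1 and Taxon 2 only — synapomorphy for {Taxon 1, Taxon 2}.
C3 (derived state 'yes') is unique to Taxon 1 (autapomorphy; uninformative for grouping).
C4: derived state 'yes' in Taxon 1, Taxon 2, and Taxon 8 only — synapomorphy for {Taxon 1, Taxon 2, Taxon 8}.
Most parsimonious ingroup topology: (((Taxon 2,Taxon 1),Taxon 8),Taxon 3).
Taxon 3 is sister to the clade containing all other ingroup taxa, so it is the earliest-diverging (most basal) ingroup lineage.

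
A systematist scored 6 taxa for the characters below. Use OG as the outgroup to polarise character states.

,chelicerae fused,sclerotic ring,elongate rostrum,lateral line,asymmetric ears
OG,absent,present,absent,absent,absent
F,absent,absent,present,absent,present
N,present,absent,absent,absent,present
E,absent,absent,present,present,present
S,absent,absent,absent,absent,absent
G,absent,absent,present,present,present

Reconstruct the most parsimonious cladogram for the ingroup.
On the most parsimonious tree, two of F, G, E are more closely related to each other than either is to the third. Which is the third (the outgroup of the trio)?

F

Character polarity is set by the outgroup: the derived state is whichever differs from the outgroup's state, so for sclerotic ring the derived state is 'absent', and for the remaining characters it is 'present'.
chelicerae fused (derived state 'present') is unique to N (autapomorphy; uninformative for grouping).
sclerotic ring (derived state 'absent') is shared by all ingroup taxa — unites the whole ingroup.
Only E, F, and G show the derived state 'present' for elongate rostrum, supporting them as a clade.
Only E and G show the derived state 'present' for lateral line, supporting them as a clade.
Only E, F, G, and N show the derived state 'present' for asymmetric ears, supporting them as a clade.
Most parsimonious ingroup topology: ((((G,E),F),N),S).
G and E share a more recent common ancestor with each other than either does with F, so F is the least closely related of the three.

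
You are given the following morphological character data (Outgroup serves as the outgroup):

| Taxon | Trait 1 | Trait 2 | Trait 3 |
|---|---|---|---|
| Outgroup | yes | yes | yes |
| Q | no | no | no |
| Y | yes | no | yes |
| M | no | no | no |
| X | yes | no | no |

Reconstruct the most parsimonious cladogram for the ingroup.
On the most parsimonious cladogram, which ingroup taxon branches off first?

Y

The outgroup has state 'yes' for every character, so 'no' is the derived state throughout.
Trait 1: derived state 'no' in M and Q only — synapomorphy for {M, Q}.
Trait 2 (derived state 'no') is shared by all ingroup taxa — unites the whole ingroup.
Trait 3 (derived state 'no') is shared by M, Q, and X — a synapomorphy uniting that clade.
Most parsimonious ingroup topology: ((X,(Q,M)),Y).
Y is sister to the clade containing all other ingroup taxa, so it is the earliest-diverging (most basal) ingroup lineage.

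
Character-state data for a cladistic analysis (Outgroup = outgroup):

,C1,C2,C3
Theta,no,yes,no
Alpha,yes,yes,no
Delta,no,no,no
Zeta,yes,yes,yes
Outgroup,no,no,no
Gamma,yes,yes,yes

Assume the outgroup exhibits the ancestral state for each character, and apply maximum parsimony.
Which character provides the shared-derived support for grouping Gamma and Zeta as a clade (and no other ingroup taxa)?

The outgroup has state 'no' for every character, so 'yes' is the derived state throughout.
C1: derived state 'yes' in Alpha, Gamma, and Zeta only — synapomorphy for {Alpha, Gamma, Zeta}.
C2 (derived state 'yes') is shared by Alpha, Gamma, Theta, and Zeta — a synapomorphy uniting that clade.
C3 (derived state 'yes') is shared by Gamma and Zeta — a synapomorphy uniting that clade.
Most parsimonious ingroup topology: (Delta,(Theta,((Zeta,Gamma),Alpha))).
The clade {Gamma, Zeta} is supported by C3: its derived state 'yes' occurs in exactly those taxa and in no other taxon (including the outgroup).

C3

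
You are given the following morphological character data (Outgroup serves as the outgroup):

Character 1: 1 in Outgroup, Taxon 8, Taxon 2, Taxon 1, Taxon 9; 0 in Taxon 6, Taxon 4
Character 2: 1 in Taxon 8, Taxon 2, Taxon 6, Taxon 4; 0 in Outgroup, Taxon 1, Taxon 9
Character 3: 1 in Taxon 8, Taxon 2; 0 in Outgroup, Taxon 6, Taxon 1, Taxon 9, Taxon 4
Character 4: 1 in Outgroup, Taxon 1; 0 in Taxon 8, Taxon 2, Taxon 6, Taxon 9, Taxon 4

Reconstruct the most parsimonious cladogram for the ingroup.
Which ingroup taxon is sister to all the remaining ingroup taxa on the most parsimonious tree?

Taxon 1

Character polarity is set by the outgroup: the derived state is whichever differs from the outgroup's state, so for Character 1, Character 4 the derived state is '0', and for the remaining characters it is '1'.
Character 1 (derived state '0') is shared by Taxon 4 and Taxon 6 — a synapomorphy uniting that clade.
Character 2 (derived state '1') is shared by Taxon 2, Taxon 4, Taxon 6, and Taxon 8 — a synapomorphy uniting that clade.
Character 3: derived state '1' in Taxon 2 and Taxon 8 only — synapomorphy for {Taxon 2, Taxon 8}.
Only Taxon 2, Taxon 4, Taxon 6, Taxon 8, and Taxon 9 show the derived state '0' for Character 4, supporting them as a clade.
Most parsimonious ingroup topology: ((((Taxon 8,Taxon 2),(Taxon 6,Taxon 4)),Taxon 9),Taxon 1).
Taxon 1 is sister to the clade containing all other ingroup taxa, so it is the earliest-diverging (most basal) ingroup lineage.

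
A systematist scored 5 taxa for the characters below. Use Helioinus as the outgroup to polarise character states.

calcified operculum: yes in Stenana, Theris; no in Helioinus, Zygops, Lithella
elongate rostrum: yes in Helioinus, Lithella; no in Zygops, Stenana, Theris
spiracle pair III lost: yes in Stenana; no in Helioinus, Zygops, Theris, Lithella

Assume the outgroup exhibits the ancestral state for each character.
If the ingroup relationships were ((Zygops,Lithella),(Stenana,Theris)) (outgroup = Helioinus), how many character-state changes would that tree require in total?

4

Map each character onto ((Zygops,Lithella),(Stenana,Theris)) (rooted by Helioinus) and count the minimum state changes it requires (Fitch parsimony):
calcified operculum: 1; elongate rostrum: 2; spiracle pair III lost: 1.
Total tree length = 4.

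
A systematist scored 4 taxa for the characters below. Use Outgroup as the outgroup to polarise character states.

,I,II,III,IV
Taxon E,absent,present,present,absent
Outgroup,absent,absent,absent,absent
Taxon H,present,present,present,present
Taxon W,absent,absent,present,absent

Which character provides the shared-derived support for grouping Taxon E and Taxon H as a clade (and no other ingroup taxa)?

The outgroup has state 'absent' for every character, so 'present' is the derived state throughout.
I: derived state 'present' in Taxon H only — an autapomorphy, so it tells us nothing about relationships among taxa.
Only Taxon E and Taxon H show the derived state 'present' for II, supporting them as a clade.
All ingroup taxa share the derived state 'present' for III; it defines the ingroup but does not resolve relationships within it.
IV: derived state 'present' in Taxon H only — an autapomorphy, so it tells us nothing about relationships among taxa.
Most parsimonious ingroup topology: (Taxon W,(Taxon H,Taxon E)).
The clade {Taxon E, Taxon H} is supported by II: its derived state 'present' occurs in exactly those taxa and in no other taxon (including the outgroup).

II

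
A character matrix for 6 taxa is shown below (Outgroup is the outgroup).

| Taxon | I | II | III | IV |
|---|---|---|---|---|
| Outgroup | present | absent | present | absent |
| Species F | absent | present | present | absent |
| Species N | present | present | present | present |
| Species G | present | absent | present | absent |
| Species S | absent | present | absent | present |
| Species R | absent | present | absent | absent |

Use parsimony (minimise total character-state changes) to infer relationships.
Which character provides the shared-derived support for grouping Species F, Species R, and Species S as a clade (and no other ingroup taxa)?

Character polarity is set by the outgroup: the derived state is whichever differs from the outgroup's state, so for I, III the derived state is 'absent', and for the remaining characters it is 'present'.
I: derived state 'absent' in Species F, Species R, and Species S only — synapomorphy for {Species F, Species R, Species S}.
Only Species F, Species N, Species R, and Species S show the derived state 'present' for II, supporting them as a clade.
III (derived state 'absent') is shared by Species R and Species S — a synapomorphy uniting that clade.
IV groups Species N and Species S, which is incompatible with the clades supported by the remaining characters; treating it as convergent (homoplasy) costs fewer steps than any alternative tree.
Most parsimonious ingroup topology: ((((Species R,Species S),Species F),Species N),Species G).
The clade {Species F, Species R, Species S} is supported by I: its derived state 'absent' occurs in exactly those taxa and in no other taxon (including the outgroup).

I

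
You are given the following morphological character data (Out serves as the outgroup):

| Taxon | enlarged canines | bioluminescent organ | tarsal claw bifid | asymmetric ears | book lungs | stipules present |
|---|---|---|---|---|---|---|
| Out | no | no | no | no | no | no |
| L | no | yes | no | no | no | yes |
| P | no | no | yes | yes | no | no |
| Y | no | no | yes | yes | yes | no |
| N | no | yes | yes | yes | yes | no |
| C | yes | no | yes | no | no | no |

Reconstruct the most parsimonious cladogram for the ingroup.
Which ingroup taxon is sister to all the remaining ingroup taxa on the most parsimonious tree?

L

The outgroup has state 'no' for every character, so 'yes' is the derived state throughout.
enlarged canines: derived state 'yes' in C only — an autapomorphy, so it tells us nothing about relationships among taxa.
bioluminescent organ groups L and N, which is incompatible with the clades supported by the remaining characters; treating it as convergent (homoplasy) costs fewer steps than any alternative tree.
tarsal claw bifid: derived state 'yes' in C, N, P, and Y only — synapomorphy for {C, N, P, Y}.
asymmetric ears (derived state 'yes') is shared by N, P, and Y — a synapomorphy uniting that clade.
Only N and Y show the derived state 'yes' for book lungs, supporting them as a clade.
stipules present: derived state 'yes' in L only — an autapomorphy, so it tells us nothing about relationships among taxa.
Most parsimonious ingroup topology: (L,((P,(Y,N)),C)).
L is sister to the clade containing all other ingroup taxa, so it is the earliest-diverging (most basal) ingroup lineage.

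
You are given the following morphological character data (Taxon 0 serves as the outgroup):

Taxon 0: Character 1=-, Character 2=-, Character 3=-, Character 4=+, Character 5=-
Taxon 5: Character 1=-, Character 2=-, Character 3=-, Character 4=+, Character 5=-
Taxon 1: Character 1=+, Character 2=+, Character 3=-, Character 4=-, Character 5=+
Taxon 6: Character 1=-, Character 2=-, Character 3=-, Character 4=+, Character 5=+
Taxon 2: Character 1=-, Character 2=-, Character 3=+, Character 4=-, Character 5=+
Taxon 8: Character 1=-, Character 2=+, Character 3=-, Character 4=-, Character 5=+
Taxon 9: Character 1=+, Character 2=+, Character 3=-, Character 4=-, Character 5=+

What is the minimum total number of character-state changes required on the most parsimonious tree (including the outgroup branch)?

5

Character polarity is set by the outgroup: the derived state is whichever differs from the outgroup's state, so for Character 4 the derived state is '-', and for the remaining characters it is '+'.
Only Taxon 1 and Taxon 9 show the derived state '+' for Character 1, supporting them as a clade.
Only Taxon 1, Taxon 8, and Taxon 9 show the derived state '+' for Character 2, supporting them as a clade.
Character 3 (derived state '+') is unique to Taxon 2 (autapomorphy; uninformative for grouping).
Character 4: derived state '-' in Taxon 1, Taxon 2, Taxon 8, and Taxon 9 only — synapomorphy for {Taxon 1, Taxon 2, Taxon 8, Taxon 9}.
Only Taxon 1, Taxon 2, Taxon 6, Taxon 8, and Taxon 9 show the derived state '+' for Character 5, supporting them as a clade.
Most parsimonious ingroup topology: (Taxon 5,((((Taxon 1,Taxon 9),Taxon 8),Taxon 2),Taxon 6)).
Changes per character on this tree: Character 1: 1; Character 2: 1; Character 3: 1; Character 4: 1; Character 5: 1.
Total = 5.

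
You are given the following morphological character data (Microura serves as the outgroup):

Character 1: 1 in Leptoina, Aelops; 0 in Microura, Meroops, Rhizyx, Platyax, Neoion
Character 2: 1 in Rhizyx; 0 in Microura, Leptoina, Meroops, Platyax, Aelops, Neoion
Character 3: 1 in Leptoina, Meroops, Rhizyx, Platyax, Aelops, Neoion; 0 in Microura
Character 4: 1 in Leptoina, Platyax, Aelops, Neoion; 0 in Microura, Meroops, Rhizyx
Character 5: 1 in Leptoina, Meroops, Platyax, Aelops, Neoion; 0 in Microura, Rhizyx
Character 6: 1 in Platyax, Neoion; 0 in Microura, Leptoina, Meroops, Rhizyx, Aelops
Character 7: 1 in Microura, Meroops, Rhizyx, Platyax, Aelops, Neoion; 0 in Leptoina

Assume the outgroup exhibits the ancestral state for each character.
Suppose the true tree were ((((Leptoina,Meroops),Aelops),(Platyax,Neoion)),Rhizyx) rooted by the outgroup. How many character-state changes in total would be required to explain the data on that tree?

9

Map each character onto ((((Leptoina,Meroops),Aelops),(Platyax,Neoion)),Rhizyx) (rooted by Microura) and count the minimum state changes it requires (Fitch parsimony):
Character 1: 2; Character 2: 1; Character 3: 1; Character 4: 2; Character 5: 1; Character 6: 1; Character 7: 1.
Total tree length = 9.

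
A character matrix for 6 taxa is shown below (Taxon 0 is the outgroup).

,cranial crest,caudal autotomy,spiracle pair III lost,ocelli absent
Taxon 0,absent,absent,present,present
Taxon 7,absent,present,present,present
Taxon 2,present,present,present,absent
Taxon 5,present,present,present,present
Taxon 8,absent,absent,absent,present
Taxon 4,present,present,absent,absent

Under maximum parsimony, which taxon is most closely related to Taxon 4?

Taxon 2

Character polarity is set by the outgroup: the derived state is whichever differs from the outgroup's state, so for spiracle pair III lost, ocelli absent the derived state is 'absent', and for the remaining characters it is 'present'.
cranial crest (derived state 'present') is shared by Taxon 2, Taxon 4, and Taxon 5 — a synapomorphy uniting that clade.
caudal autotomy: derived state 'present' in Taxon 2, Taxon 4, Taxon 5, and Taxon 7 only — synapomorphy for {Taxon 2, Taxon 4, Taxon 5, Taxon 7}.
spiracle pair III lost groups Taxon 4 and Taxon 8, which is incompatible with the clades supported by the remaining characters; treating it as convergent (homoplasy) costs fewer steps than any alternative tree.
Only Taxon 2 and Taxon 4 show the derived state 'absent' for ocelli absent, supporting them as a clade.
Most parsimonious ingroup topology: ((Taxon 7,((Taxon 2,Taxon 4),Taxon 5)),Taxon 8).
Taxon 4 and Taxon 2 form a cherry on this tree, so they are sister taxa.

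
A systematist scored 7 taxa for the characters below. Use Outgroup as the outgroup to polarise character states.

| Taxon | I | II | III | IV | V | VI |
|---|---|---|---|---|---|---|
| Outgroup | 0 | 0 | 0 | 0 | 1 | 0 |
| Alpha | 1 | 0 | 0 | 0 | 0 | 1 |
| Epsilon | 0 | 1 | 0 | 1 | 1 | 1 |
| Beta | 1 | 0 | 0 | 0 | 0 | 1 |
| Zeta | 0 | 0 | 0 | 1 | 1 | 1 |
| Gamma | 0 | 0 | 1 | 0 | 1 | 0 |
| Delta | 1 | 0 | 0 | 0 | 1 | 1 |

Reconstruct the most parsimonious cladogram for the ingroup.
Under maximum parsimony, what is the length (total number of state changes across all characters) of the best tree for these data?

6

Character polarity is set by the outgroup: the derived state is whichever differs from the outgroup's state, so for V the derived state is '0', and for the remaining characters it is '1'.
I (derived state '1') is shared by Alpha, Beta, and Delta — a synapomorphy uniting that clade.
II (derived state '1') is unique to Epsilon (autapomorphy; uninformative for grouping).
III: derived state '1' in Gamma only — an autapomorphy, so it tells us nothing about relationships among taxa.
Only Epsilon and Zeta show the derived state '1' for IV, supporting them as a clade.
Only Alpha and Beta show the derived state '0' for V, supporting them as a clade.
Only Alpha, Beta, Delta, Epsilon, and Zeta show the derived state '1' for VI, supporting them as a clade.
Most parsimonious ingroup topology: ((((Alpha,Beta),Delta),(Epsilon,Zeta)),Gamma).
Changes per character on this tree: I: 1; II: 1; III: 1; IV: 1; V: 1; VI: 1.
Total = 6.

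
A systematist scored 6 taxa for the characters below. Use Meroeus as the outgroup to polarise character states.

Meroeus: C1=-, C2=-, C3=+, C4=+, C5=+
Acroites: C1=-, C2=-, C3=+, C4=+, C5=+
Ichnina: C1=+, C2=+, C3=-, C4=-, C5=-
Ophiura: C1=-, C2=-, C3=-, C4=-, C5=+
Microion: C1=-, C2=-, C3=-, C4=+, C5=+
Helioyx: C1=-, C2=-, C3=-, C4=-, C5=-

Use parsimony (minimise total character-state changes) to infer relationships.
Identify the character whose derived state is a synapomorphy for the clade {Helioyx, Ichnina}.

C5

Character polarity is set by the outgroup: the derived state is whichever differs from the outgroup's state, so for C3, C4, C5 the derived state is '-', and for the remaining characters it is '+'.
C1 (derived state '+') is unique to Ichnina (autapomorphy; uninformative for grouping).
C2 (derived state '+') is unique to Ichnina (autapomorphy; uninformative for grouping).
C3 (derived state '-') is shared by Helioyx, Ichnina, Microion, and Ophiura — a synapomorphy uniting that clade.
C4 (derived state '-') is shared by Helioyx, Ichnina, and Ophiura — a synapomorphy uniting that clade.
C5 (derived state '-') is shared by Helioyx and Ichnina — a synapomorphy uniting that clade.
Most parsimonious ingroup topology: (Acroites,(((Ichnina,Helioyx),Ophiura),Microion)).
The clade {Helioyx, Ichnina} is supported by C5: its derived state '-' occurs in exactly those taxa and in no other taxon (including the outgroup).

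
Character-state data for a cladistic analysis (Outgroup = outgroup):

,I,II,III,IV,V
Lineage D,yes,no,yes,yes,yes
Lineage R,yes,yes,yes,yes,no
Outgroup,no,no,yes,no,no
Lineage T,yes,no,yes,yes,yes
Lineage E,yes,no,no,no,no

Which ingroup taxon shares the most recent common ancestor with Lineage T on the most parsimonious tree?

Lineage D

Character polarity is set by the outgroup: the derived state is whichever differs from the outgroup's state, so for III the derived state is 'no', and for the remaining characters it is 'yes'.
I (derived state 'yes') is shared by all ingroup taxa — unites the whole ingroup.
II: derived state 'yes' in Lineage R only — an autapomorphy, so it tells us nothing about relationships among taxa.
III (derived state 'no') is unique to Lineage E (autapomorphy; uninformative for grouping).
Only Lineage D, Lineage R, and Lineage T show the derived state 'yes' for IV, supporting them as a clade.
Only Lineage D and Lineage T show the derived state 'yes' for V, supporting them as a clade.
Most parsimonious ingroup topology: (Lineage E,((Lineage T,Lineage D),Lineage R)).
Lineage T and Lineage D form a cherry on this tree, so they are sister taxa.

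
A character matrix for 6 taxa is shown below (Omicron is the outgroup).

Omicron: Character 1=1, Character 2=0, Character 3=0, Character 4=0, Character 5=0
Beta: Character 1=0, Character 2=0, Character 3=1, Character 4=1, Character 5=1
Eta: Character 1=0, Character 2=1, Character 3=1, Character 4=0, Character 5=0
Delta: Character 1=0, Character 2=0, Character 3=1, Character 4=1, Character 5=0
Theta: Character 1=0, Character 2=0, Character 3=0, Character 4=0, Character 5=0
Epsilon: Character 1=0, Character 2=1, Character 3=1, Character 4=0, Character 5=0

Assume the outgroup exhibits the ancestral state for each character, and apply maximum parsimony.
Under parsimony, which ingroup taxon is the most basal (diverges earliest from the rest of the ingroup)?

Character polarity is set by the outgroup: the derived state is whichever differs from the outgroup's state, so for Character 1 the derived state is '0', and for the remaining characters it is '1'.
Character 1 (derived state '0') is shared by all ingroup taxa — unites the whole ingroup.
Only Epsilon and Eta show the derived state '1' for Character 2, supporting them as a clade.
Only Beta, Delta, Epsilon, and Eta show the derived state '1' for Character 3, supporting them as a clade.
Only Beta and Delta show the derived state '1' for Character 4, supporting them as a clade.
Character 5 (derived state '1') is unique to Beta (autapomorphy; uninformative for grouping).
Most parsimonious ingroup topology: (((Beta,Delta),(Eta,Epsilon)),Theta).
Theta is sister to the clade containing all other ingroup taxa, so it is the earliest-diverging (most basal) ingroup lineage.

Theta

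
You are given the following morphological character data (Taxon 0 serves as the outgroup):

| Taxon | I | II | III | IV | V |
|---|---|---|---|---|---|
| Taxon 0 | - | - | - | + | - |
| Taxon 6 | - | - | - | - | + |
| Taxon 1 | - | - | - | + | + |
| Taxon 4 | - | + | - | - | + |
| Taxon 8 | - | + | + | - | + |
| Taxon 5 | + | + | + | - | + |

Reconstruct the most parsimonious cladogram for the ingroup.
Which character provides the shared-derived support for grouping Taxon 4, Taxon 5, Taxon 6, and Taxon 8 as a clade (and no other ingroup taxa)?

IV

Character polarity is set by the outgroup: the derived state is whichever differs from the outgroup's state, so for IV the derived state is '-', and for the remaining characters it is '+'.
I (derived state '+') is unique to Taxon 5 (autapomorphy; uninformative for grouping).
Only Taxon 4, Taxon 5, and Taxon 8 show the derived state '+' for II, supporting them as a clade.
Only Taxon 5 and Taxon 8 show the derived state '+' for III, supporting them as a clade.
IV: derived state '-' in Taxon 4, Taxon 5, Taxon 6, and Taxon 8 only — synapomorphy for {Taxon 4, Taxon 5, Taxon 6, Taxon 8}.
V (derived state '+') is shared by all ingroup taxa — unites the whole ingroup.
Most parsimonious ingroup topology: ((Taxon 6,(Taxon 4,(Taxon 8,Taxon 5))),Taxon 1).
The clade {Taxon 4, Taxon 5, Taxon 6, Taxon 8} is supported by IV: its derived state '-' occurs in exactly those taxa and in no other taxon (including the outgroup).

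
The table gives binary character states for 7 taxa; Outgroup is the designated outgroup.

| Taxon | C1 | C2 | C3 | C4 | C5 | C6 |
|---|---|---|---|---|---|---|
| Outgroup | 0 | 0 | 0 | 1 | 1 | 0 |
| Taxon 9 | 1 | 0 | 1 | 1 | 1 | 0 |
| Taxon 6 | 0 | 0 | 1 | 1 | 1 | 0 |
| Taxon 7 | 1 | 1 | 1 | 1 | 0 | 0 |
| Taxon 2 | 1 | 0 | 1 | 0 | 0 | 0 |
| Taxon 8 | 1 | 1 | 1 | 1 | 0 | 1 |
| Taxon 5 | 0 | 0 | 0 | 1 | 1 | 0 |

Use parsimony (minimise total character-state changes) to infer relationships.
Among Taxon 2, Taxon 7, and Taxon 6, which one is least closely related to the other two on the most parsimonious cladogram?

Character polarity is set by the outgroup: the derived state is whichever differs from the outgroup's state, so for C4, C5 the derived state is '0', and for the remaining characters it is '1'.
Only Taxon 2, Taxon 7, Taxon 8, and Taxon 9 show the derived state '1' for C1, supporting them as a clade.
C2 (derived state '1') is shared by Taxon 7 and Taxon 8 — a synapomorphy uniting that clade.
C3: derived state '1' in Taxon 2, Taxon 6, Taxon 7, Taxon 8, and Taxon 9 only — synapomorphy for {Taxon 2, Taxon 6, Taxon 7, Taxon 8, Taxon 9}.
C4: derived state '0' in Taxon 2 only — an autapomorphy, so it tells us nothing about relationships among taxa.
C5: derived state '0' in Taxon 2, Taxon 7, and Taxon 8 only — synapomorphy for {Taxon 2, Taxon 7, Taxon 8}.
C6: derived state '1' in Taxon 8 only — an autapomorphy, so it tells us nothing about relationships among taxa.
Most parsimonious ingroup topology: (((Taxon 9,((Taxon 7,Taxon 8),Taxon 2)),Taxon 6),Taxon 5).
Taxon 2 and Taxon 7 share a more recent common ancestor with each other than either does with Taxon 6, so Taxon 6 is the least closely related of the three.

Taxon 6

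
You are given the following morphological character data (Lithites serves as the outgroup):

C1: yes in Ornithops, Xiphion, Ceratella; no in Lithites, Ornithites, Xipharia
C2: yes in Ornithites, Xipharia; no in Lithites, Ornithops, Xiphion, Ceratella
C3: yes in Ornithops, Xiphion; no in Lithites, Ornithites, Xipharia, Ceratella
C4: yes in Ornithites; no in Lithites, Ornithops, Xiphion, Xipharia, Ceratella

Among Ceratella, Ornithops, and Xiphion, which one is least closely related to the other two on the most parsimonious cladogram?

The outgroup has state 'no' for every character, so 'yes' is the derived state throughout.
C1 (derived state 'yes') is shared by Ceratella, Ornithops, and Xiphion — a synapomorphy uniting that clade.
Only Ornithites and Xipharia show the derived state 'yes' for C2, supporting them as a clade.
C3: derived state 'yes' in Ornithops and Xiphion only — synapomorphy for {Ornithops, Xiphion}.
C4: derived state 'yes' in Ornithites only — an autapomorphy, so it tells us nothing about relationships among taxa.
Most parsimonious ingroup topology: ((Ornithites,Xipharia),((Ornithops,Xiphion),Ceratella)).
Ornithops and Xiphion share a more recent common ancestor with each other than either does with Ceratella, so Ceratella is the least closely related of the three.

Ceratella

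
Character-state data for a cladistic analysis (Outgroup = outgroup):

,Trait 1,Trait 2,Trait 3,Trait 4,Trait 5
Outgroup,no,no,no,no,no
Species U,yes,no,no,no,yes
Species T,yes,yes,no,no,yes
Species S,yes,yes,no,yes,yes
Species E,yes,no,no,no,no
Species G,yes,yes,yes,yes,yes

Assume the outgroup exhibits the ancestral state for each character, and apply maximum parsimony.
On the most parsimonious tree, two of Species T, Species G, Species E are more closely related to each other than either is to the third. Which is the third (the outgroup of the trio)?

Species E

The outgroup has state 'no' for every character, so 'yes' is the derived state throughout.
All ingroup taxa share the derived state 'yes' for Trait 1; it defines the ingroup but does not resolve relationships within it.
Trait 2: derived state 'yes' in Species G, Species S, and Species T only — synapomorphy for {Species G, Species S, Species T}.
Trait 3: derived state 'yes' in Species G only — an autapomorphy, so it tells us nothing about relationships among taxa.
Only Species G and Species S show the derived state 'yes' for Trait 4, supporting them as a clade.
Trait 5 (derived state 'yes') is shared by Species G, Species S, Species T, and Species U — a synapomorphy uniting that clade.
Most parsimonious ingroup topology: ((Species U,(Species T,(Species S,Species G))),Species E).
Species G and Species T share a more recent common ancestor with each other than either does with Species E, so Species E is the least closely related of the three.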